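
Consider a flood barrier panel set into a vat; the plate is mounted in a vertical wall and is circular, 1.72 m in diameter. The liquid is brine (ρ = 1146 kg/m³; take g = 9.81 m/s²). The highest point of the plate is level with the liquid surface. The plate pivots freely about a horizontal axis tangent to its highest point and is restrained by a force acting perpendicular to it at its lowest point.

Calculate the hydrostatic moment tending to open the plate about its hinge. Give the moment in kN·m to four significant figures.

γ = ρg = 1146 × 9.81 / 1000 = 11.24226 kN/m³.
The centroid is at the centre, 0.86 m below the top of the plate, so the centroid depth is h_c = 0.86 m.
A = π(0.86)² = 2.32352 m².
Resultant F = γ·h_c·A = 11.24226 × 0.86 × 2.32352 = 22.4646 kN.
I_c = πr⁴/4 = π × 0.86⁴/4 = 0.429619 m⁴.
Centre of pressure: y_p = y_c + I_c/(y_c·A) = 0.86 + 0.429619/(0.86 × 2.32352) = 0.86 + 0.215 = 1.075 m along the plane.
The resultant acts 0.86 + 0.215 = 1.075 m (along the plate) below the hinge at the top edge, so the moment about the hinge is M = F × 1.075 = 22.4646 × 1.075 = 24.1494 kN·m.

M ≈ 24.15 kN·m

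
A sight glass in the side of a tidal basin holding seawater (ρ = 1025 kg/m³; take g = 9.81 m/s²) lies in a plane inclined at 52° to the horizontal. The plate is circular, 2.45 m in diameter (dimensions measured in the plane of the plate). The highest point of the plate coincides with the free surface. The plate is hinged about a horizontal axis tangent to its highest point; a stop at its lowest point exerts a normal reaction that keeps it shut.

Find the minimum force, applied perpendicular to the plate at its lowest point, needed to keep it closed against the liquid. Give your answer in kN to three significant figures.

P ≈ 28.6 kN

γ = ρg = 1025 × 9.81 / 1000 = 10.05525 kN/m³.
Let θ = 52° be the plate's angle to the horizontal; measure y along the incline from where the plane meets the free surface. Vertical depth h = y·sinθ with sinθ = 0.788011.
The centroid is at the centre, 1.225 m below the top of the plate, so y_c = 1.225 m and h_c = 1.225 × 0.788011 = 0.965313 m.
A = π(1.225)² = 4.71435 m².
Resultant F = γ·h_c·A = 10.05525 × 0.965313 × 4.71435 = 45.7597 kN.
I_c = πr⁴/4 = π × 1.225⁴/4 = 1.76862 m⁴.
Centre of pressure: y_p = y_c + I_c/(y_c·A) = 1.225 + 1.76862/(1.225 × 4.71435) = 1.225 + 0.30625 = 1.53125 m along the plane.
The resultant acts 1.225 + 0.30625 = 1.53125 m (along the plate) below the hinge at the top edge, so the moment about the hinge is M = F × 1.53125 = 45.7597 × 1.53125 = 70.0695 kN·m.
A normal force at the bottom, 2.45 m from the hinge, must supply this moment: P = 70.0695/2.45 = 28.5998 kN.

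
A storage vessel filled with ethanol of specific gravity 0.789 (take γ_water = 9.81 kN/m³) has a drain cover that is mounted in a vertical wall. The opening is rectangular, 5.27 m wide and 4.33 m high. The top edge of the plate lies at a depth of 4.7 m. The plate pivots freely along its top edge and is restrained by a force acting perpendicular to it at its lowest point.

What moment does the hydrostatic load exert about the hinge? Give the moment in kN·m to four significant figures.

M ≈ 2901 kN·m

γ = 0.789 × 9.81 = 7.74009 kN/m³.
The centroid lies 4.33/2 = 2.165 m below the top edge, so the centroid depth is h_c = 4.7 + 2.165 = 6.865 m.
A = 5.27 × 4.33 = 22.8191 m².
Resultant F = γ·h_c·A = 7.74009 × 6.865 × 22.8191 = 1212.51 kN.
I_c = b·h³/12 = 5.27 × 4.33³/12 = 35.6528 m⁴.
Centre of pressure: y_p = y_c + I_c/(y_c·A) = 6.865 + 35.6528/(6.865 × 22.8191) = 6.865 + 0.227591 = 7.09259 m along the plane.
The resultant acts 2.165 + 0.227591 = 2.39259 m (along the plate) below the hinge at the top edge, so the moment about the hinge is M = F × 2.39259 = 1212.51 × 2.39259 = 2901.04 kN·m.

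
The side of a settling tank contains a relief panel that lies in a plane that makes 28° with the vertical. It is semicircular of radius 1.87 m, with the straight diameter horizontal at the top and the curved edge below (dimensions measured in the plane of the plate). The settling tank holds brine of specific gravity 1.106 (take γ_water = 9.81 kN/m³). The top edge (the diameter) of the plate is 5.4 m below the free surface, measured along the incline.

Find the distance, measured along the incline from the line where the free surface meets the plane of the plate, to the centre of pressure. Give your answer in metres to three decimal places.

γ = 1.106 × 9.81 = 10.84986 kN/m³.
The plate makes 28° with the vertical, i.e. θ = 90° − 28° = 62° to the horizontal. Measuring y along the incline from the free-surface line, vertical depth h = y·sinθ with sinθ = 0.882948.
The centroid of a semicircle lies 4r/(3π) = 0.793653 m from the diameter, here below the top edge, so y_c = 5.4 + 0.793653 = 6.19365 m and h_c = 6.19365 × 0.882948 = 5.46867 m.
A = πr²/2 = π × 1.87²/2 = 5.49292 m².
Resultant F = γ·h_c·A = 10.84986 × 5.46867 × 5.49292 = 325.919 kN.
I_c = (π/8 − 8/(9π))·r⁴ = 0.109757 × 1.87⁴ = 1.34214 m⁴.
Centre of pressure: y_p = y_c + I_c/(y_c·A) = 6.19365 + 1.34214/(6.19365 × 5.49292) = 6.19365 + 0.0394501 = 6.2331 m along the plane.

y_p = 6.233 m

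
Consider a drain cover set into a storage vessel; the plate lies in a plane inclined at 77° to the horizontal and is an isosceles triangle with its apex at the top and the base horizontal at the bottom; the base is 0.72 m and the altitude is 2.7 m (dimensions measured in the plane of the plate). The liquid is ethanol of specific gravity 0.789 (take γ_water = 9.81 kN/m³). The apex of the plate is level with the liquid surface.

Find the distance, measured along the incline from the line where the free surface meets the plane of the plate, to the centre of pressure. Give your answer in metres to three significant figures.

γ = 0.789 × 9.81 = 7.74009 kN/m³.
Let θ = 77° be the plate's angle to the horizontal; measure y along the incline from where the plane meets the free surface. Vertical depth h = y·sinθ with sinθ = 0.974370.
With the apex up, the centroid sits 2h/3 = 2 × 2.7/3 = 1.8 m below the apex, so y_c = 1.8 m and h_c = 1.8 × 0.974370 = 1.75387 m.
A = ½ × 0.72 × 2.7 = 0.972 m².
Resultant F = γ·h_c·A = 7.74009 × 1.75387 × 0.972 = 13.195 kN.
I_c = b·h³/36 = 0.72 × 2.7³/36 = 0.39366 m⁴.
Centre of pressure: y_p = y_c + I_c/(y_c·A) = 1.8 + 0.39366/(1.8 × 0.972) = 1.8 + 0.225 = 2.025 m along the plane.

y_p = 2.03 m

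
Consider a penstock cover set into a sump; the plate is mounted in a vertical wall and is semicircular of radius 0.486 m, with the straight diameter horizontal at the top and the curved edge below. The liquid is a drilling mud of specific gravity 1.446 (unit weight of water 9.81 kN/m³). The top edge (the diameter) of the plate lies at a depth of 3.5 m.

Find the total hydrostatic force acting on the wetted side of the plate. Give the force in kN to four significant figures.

γ = 1.446 × 9.81 = 14.18526 kN/m³.
The centroid of a semicircle lies 4r/(3π) = 0.206265 m from the diameter, here below the top edge, so the centroid depth is h_c = 3.5 + 0.206265 = 3.70627 m.
A = πr²/2 = π × 0.486²/2 = 0.371016 m².
Resultant F = γ·h_c·A = 14.18526 × 3.70627 × 0.371016 = 19.5059 kN.

F ≈ 19.51 kN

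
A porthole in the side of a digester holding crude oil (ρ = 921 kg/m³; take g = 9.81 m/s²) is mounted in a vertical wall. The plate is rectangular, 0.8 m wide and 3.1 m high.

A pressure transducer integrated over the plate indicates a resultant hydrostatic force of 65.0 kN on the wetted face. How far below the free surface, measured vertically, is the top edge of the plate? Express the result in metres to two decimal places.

γ = ρg = 921 × 9.81 / 1000 = 9.03501 kN/m³.
A = 0.8 × 3.1 = 2.48 m².
From F = γ·h_c·A, the centroid depth is h_c = 65.0/(9.03501 × 2.48) = 2.9009 m.
The centroid lies 3.1/2 = 1.55 m below the top edge, so the top edge sits at h_top = 2.9009 − 1.55 = 1.3509 m below the surface.

d_top ≈ 1.35 m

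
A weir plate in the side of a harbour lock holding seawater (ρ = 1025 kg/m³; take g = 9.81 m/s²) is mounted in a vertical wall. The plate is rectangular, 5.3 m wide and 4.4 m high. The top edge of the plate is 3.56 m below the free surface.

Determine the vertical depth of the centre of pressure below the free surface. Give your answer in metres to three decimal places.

h_p = 6.040 m

γ = ρg = 1025 × 9.81 / 1000 = 10.05525 kN/m³.
The centroid lies 4.4/2 = 2.2 m below the top edge, so the centroid depth is h_c = 3.56 + 2.2 = 5.76 m.
A = 5.3 × 4.4 = 23.32 m².
Resultant F = γ·h_c·A = 10.05525 × 5.76 × 23.32 = 1350.65 kN.
I_c = b·h³/12 = 5.3 × 4.4³/12 = 37.6229 m⁴.
Centre of pressure: y_p = y_c + I_c/(y_c·A) = 5.76 + 37.6229/(5.76 × 23.32) = 5.76 + 0.280092 = 6.04009 m along the plane.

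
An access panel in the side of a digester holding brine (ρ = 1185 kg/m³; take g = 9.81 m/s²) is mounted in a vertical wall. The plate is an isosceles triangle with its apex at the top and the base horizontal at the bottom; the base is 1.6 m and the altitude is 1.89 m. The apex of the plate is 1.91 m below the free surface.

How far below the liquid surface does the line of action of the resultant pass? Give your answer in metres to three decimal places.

γ = ρg = 1185 × 9.81 / 1000 = 11.62485 kN/m³.
With the apex up, the centroid sits 2h/3 = 2 × 1.89/3 = 1.26 m below the apex, so the centroid depth is h_c = 1.91 + 1.26 = 3.17 m.
A = ½ × 1.6 × 1.89 = 1.512 m².
Resultant F = γ·h_c·A = 11.62485 × 3.17 × 1.512 = 55.7184 kN.
I_c = b·h³/36 = 1.6 × 1.89³/36 = 0.300056 m⁴.
Centre of pressure: y_p = y_c + I_c/(y_c·A) = 3.17 + 0.300056/(3.17 × 1.512) = 3.17 + 0.0626024 = 3.2326 m along the plane.

h_p = 3.233 m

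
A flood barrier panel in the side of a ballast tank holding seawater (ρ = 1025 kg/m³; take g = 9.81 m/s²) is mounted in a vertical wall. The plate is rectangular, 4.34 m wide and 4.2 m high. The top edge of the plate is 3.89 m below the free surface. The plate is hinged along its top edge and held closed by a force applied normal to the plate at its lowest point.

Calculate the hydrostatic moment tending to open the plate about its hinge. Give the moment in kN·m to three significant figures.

γ = ρg = 1025 × 9.81 / 1000 = 10.05525 kN/m³.
The centroid lies 4.2/2 = 2.1 m below the top edge, so the centroid depth is h_c = 3.89 + 2.1 = 5.99 m.
A = 4.34 × 4.2 = 18.228 m².
Resultant F = γ·h_c·A = 10.05525 × 5.99 × 18.228 = 1097.89 kN.
I_c = b·h³/12 = 4.34 × 4.2³/12 = 26.7952 m⁴.
Centre of pressure: y_p = y_c + I_c/(y_c·A) = 5.99 + 26.7952/(5.99 × 18.228) = 5.99 + 0.245409 = 6.23541 m along the plane.
The resultant acts 2.1 + 0.245409 = 2.34541 m (along the plate) below the hinge at the top edge, so the moment about the hinge is M = F × 2.34541 = 1097.89 × 2.34541 = 2575 kN·m.

M ≈ 2580 kN·m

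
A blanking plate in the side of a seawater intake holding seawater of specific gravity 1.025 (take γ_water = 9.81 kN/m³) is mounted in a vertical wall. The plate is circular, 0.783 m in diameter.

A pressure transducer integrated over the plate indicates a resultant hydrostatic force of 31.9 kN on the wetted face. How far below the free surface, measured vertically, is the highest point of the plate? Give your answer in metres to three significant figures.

d_top ≈ 6.20 m

γ = 1.025 × 9.81 = 10.05525 kN/m³.
A = π(0.3915)² = 0.481519 m².
From F = γ·h_c·A, the centroid depth is h_c = 31.9/(10.05525 × 0.481519) = 6.58847 m.
The centroid is at the centre, 0.3915 m below the top of the plate, so the highest point sits at h_top = 6.58847 − 0.3915 = 6.19697 m below the surface.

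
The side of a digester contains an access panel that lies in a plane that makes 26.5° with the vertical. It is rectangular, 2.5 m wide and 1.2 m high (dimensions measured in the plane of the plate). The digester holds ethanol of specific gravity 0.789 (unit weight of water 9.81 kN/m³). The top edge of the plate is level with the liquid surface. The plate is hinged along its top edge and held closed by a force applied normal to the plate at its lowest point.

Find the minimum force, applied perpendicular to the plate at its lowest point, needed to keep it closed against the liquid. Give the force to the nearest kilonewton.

P ≈ 8 kN

γ = 0.789 × 9.81 = 7.74009 kN/m³.
The plate makes 26.5° with the vertical, i.e. θ = 90° − 26.5° = 63.5° to the horizontal. Measuring y along the incline from the free-surface line, vertical depth h = y·sinθ with sinθ = 0.894934.
The centroid lies 1.2/2 = 0.6 m below the top edge, so y_c = 0.6 m and h_c = 0.6 × 0.894934 = 0.53696 m.
A = 2.5 × 1.2 = 3 m².
Resultant F = γ·h_c·A = 7.74009 × 0.53696 × 3 = 12.4684 kN.
I_c = b·h³/12 = 2.5 × 1.2³/12 = 0.36 m⁴.
Centre of pressure: y_p = y_c + I_c/(y_c·A) = 0.6 + 0.36/(0.6 × 3) = 0.6 + 0.2 = 0.8 m along the plane.
The resultant acts 0.6 + 0.2 = 0.8 m (along the plate) below the hinge at the top edge, so the moment about the hinge is M = F × 0.8 = 12.4684 × 0.8 = 9.97472 kN·m.
A normal force at the bottom, 1.2 m from the hinge, must supply this moment: P = 9.97472/1.2 = 8.31227 kN.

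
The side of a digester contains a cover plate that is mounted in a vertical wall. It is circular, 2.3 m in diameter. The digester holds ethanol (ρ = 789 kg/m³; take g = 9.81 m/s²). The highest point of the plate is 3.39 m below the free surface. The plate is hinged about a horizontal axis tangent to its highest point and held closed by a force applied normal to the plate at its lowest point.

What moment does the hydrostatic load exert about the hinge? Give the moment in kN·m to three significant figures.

γ = ρg = 789 × 9.81 / 1000 = 7.74009 kN/m³.
The centroid is at the centre, 1.15 m below the top of the plate, so the centroid depth is h_c = 3.39 + 1.15 = 4.54 m.
A = π(1.15)² = 4.15476 m².
Resultant F = γ·h_c·A = 7.74009 × 4.54 × 4.15476 = 145.998 kN.
I_c = πr⁴/4 = π × 1.15⁴/4 = 1.37367 m⁴.
Centre of pressure: y_p = y_c + I_c/(y_c·A) = 4.54 + 1.37367/(4.54 × 4.15476) = 4.54 + 0.072825 = 4.61282 m along the plane.
The resultant acts 1.15 + 0.072825 = 1.22282 m (along the plate) below the hinge at the top edge, so the moment about the hinge is M = F × 1.22282 = 145.998 × 1.22282 = 178.529 kN·m.

M ≈ 179 kN·m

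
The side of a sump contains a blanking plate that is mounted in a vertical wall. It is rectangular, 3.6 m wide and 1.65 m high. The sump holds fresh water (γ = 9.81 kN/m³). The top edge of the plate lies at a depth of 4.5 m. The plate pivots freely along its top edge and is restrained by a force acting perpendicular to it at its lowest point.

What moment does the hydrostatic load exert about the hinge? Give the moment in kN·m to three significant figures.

γ = 9.81 kN/m³.
The centroid lies 1.65/2 = 0.825 m below the top edge, so the centroid depth is h_c = 4.5 + 0.825 = 5.325 m.
A = 3.6 × 1.65 = 5.94 m².
Resultant F = γ·h_c·A = 9.81 × 5.325 × 5.94 = 310.295 kN.
I_c = b·h³/12 = 3.6 × 1.65³/12 = 1.34764 m⁴.
Centre of pressure: y_p = y_c + I_c/(y_c·A) = 5.325 + 1.34764/(5.325 × 5.94) = 5.325 + 0.0426057 = 5.36761 m along the plane.
The resultant acts 0.825 + 0.0426057 = 0.867606 m (along the plate) below the hinge at the top edge, so the moment about the hinge is M = F × 0.867606 = 310.295 × 0.867606 = 269.214 kN·m.

M ≈ 269 kN·m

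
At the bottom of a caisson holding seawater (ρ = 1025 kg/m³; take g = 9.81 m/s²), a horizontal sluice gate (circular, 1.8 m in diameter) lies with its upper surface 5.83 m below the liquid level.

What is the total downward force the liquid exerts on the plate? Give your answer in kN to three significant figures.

F ≈ 149 kN

γ = ρg = 1025 × 9.81 / 1000 = 10.05525 kN/m³.
The plate is horizontal, so pressure is uniform at p = γ·h = 10.05525 × 5.83 = 58.6221 kN/m².
A = π(0.9)² = 2.54469 m².
F = p·A = 58.6221 × 2.54469 = 149.175 kN.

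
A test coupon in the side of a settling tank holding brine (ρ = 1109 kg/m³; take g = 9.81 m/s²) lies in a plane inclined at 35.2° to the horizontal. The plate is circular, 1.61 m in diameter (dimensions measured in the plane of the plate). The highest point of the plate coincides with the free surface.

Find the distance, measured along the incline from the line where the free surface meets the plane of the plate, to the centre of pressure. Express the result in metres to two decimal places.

y_p = 1.01 m

γ = ρg = 1109 × 9.81 / 1000 = 10.87929 kN/m³.
Let θ = 35.2° be the plate's angle to the horizontal; measure y along the incline from where the plane meets the free surface. Vertical depth h = y·sinθ with sinθ = 0.576432.
The centroid is at the centre, 0.805 m below the top of the plate, so y_c = 0.805 m and h_c = 0.805 × 0.576432 = 0.464028 m.
A = π(0.805)² = 2.03583 m².
Resultant F = γ·h_c·A = 10.87929 × 0.464028 × 2.03583 = 10.2775 kN.
I_c = πr⁴/4 = π × 0.805⁴/4 = 0.329817 m⁴.
Centre of pressure: y_p = y_c + I_c/(y_c·A) = 0.805 + 0.329817/(0.805 × 2.03583) = 0.805 + 0.20125 = 1.00625 m along the plane.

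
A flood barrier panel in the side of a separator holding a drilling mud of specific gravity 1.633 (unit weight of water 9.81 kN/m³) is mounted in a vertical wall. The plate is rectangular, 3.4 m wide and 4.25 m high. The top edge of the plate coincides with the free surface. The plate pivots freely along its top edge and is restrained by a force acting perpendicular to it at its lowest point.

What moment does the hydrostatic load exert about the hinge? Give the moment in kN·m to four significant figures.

γ = 1.633 × 9.81 = 16.01973 kN/m³.
The centroid lies 4.25/2 = 2.125 m below the top edge, so the centroid depth is h_c = 2.125 m.
A = 3.4 × 4.25 = 14.45 m².
Resultant F = γ·h_c·A = 16.01973 × 2.125 × 14.45 = 491.906 kN.
I_c = b·h³/12 = 3.4 × 4.25³/12 = 21.7503 m⁴.
Centre of pressure: y_p = y_c + I_c/(y_c·A) = 2.125 + 21.7503/(2.125 × 14.45) = 2.125 + 0.708335 = 2.83333 m along the plane.
The resultant acts 2.125 + 0.708335 = 2.83333 m (along the plate) below the hinge at the top edge, so the moment about the hinge is M = F × 2.83333 = 491.906 × 2.83333 = 1393.73 kN·m.

M ≈ 1394 kN·m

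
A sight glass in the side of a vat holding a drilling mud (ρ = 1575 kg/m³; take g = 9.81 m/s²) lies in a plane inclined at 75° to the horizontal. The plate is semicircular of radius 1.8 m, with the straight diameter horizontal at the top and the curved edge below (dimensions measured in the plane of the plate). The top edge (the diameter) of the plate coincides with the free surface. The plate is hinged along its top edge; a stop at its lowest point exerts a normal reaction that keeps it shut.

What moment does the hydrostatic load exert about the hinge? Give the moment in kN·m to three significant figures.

γ = ρg = 1575 × 9.81 / 1000 = 15.45075 kN/m³.
Let θ = 75° be the plate's angle to the horizontal; measure y along the incline from where the plane meets the free surface. Vertical depth h = y·sinθ with sinθ = 0.965926.
The centroid of a semicircle lies 4r/(3π) = 0.763944 m from the diameter, here below the top edge, so y_c = 0.763944 m and h_c = 0.763944 × 0.965926 = 0.737913 m.
A = πr²/2 = π × 1.8²/2 = 5.08938 m².
Resultant F = γ·h_c·A = 15.45075 × 0.737913 × 5.08938 = 58.0256 kN.
I_c = (π/8 − 8/(9π))·r⁴ = 0.109757 × 1.8⁴ = 1.15219 m⁴.
Centre of pressure: y_p = y_c + I_c/(y_c·A) = 0.763944 + 1.15219/(0.763944 × 5.08938) = 0.763944 + 0.296345 = 1.06029 m along the plane.
The resultant acts 0.763944 + 0.296345 = 1.06029 m (along the plate) below the hinge at the top edge, so the moment about the hinge is M = F × 1.06029 = 58.0256 × 1.06029 = 61.524 kN·m.

M ≈ 61.5 kN·m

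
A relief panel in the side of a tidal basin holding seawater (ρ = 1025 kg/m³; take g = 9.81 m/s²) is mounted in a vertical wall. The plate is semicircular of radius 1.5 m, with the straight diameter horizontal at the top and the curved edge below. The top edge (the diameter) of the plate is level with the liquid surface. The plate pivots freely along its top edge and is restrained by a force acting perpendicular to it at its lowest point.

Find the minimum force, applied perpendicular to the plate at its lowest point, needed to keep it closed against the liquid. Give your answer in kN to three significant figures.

P ≈ 13.3 kN

γ = ρg = 1025 × 9.81 / 1000 = 10.05525 kN/m³.
The centroid of a semicircle lies 4r/(3π) = 0.63662 m from the diameter, here below the top edge, so the centroid depth is h_c = 0.63662 m.
A = πr²/2 = π × 1.5²/2 = 3.53429 m².
Resultant F = γ·h_c·A = 10.05525 × 0.63662 × 3.53429 = 22.6243 kN.
I_c = (π/8 − 8/(9π))·r⁴ = 0.109757 × 1.5⁴ = 0.555645 m⁴.
Centre of pressure: y_p = y_c + I_c/(y_c·A) = 0.63662 + 0.555645/(0.63662 × 3.53429) = 0.63662 + 0.246953 = 0.883573 m along the plane.
The resultant acts 0.63662 + 0.246953 = 0.883573 m (along the plate) below the hinge at the top edge, so the moment about the hinge is M = F × 0.883573 = 22.6243 × 0.883573 = 19.9902 kN·m.
A normal force at the bottom, 1.5 m from the hinge, must supply this moment: P = 19.9902/1.5 = 13.3268 kN.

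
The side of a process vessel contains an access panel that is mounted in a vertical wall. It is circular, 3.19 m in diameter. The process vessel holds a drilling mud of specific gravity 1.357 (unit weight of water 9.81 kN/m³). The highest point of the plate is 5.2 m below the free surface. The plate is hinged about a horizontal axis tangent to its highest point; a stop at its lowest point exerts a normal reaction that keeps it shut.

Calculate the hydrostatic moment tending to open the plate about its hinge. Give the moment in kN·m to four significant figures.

M ≈ 1221 kN·m

γ = 1.357 × 9.81 = 13.31217 kN/m³.
The centroid is at the centre, 1.595 m below the top of the plate, so the centroid depth is h_c = 5.2 + 1.595 = 6.795 m.
A = π(1.595)² = 7.99229 m².
Resultant F = γ·h_c·A = 13.31217 × 6.795 × 7.99229 = 722.952 kN.
I_c = πr⁴/4 = π × 1.595⁴/4 = 5.08315 m⁴.
Centre of pressure: y_p = y_c + I_c/(y_c·A) = 6.795 + 5.08315/(6.795 × 7.99229) = 6.795 + 0.0935992 = 6.8886 m along the plane.
The resultant acts 1.595 + 0.0935992 = 1.6886 m (along the plate) below the hinge at the top edge, so the moment about the hinge is M = F × 1.6886 = 722.952 × 1.6886 = 1220.78 kN·m.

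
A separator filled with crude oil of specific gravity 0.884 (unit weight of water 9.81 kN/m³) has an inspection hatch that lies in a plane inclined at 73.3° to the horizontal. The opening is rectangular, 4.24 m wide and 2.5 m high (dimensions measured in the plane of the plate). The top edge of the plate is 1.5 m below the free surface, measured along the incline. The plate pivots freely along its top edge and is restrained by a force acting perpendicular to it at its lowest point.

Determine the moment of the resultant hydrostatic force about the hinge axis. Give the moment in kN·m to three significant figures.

γ = 0.884 × 9.81 = 8.67204 kN/m³.
Let θ = 73.3° be the plate's angle to the horizontal; measure y along the incline from where the plane meets the free surface. Vertical depth h = y·sinθ with sinθ = 0.957822.
The centroid lies 2.5/2 = 1.25 m below the top edge, so y_c = 1.5 + 1.25 = 2.75 m and h_c = 2.75 × 0.957822 = 2.63401 m.
A = 4.24 × 2.5 = 10.6 m².
Resultant F = γ·h_c·A = 8.67204 × 2.63401 × 10.6 = 242.128 kN.
I_c = b·h³/12 = 4.24 × 2.5³/12 = 5.52083 m⁴.
Centre of pressure: y_p = y_c + I_c/(y_c·A) = 2.75 + 5.52083/(2.75 × 10.6) = 2.75 + 0.189394 = 2.93939 m along the plane.
The resultant acts 1.25 + 0.189394 = 1.43939 m (along the plate) below the hinge at the top edge, so the moment about the hinge is M = F × 1.43939 = 242.128 × 1.43939 = 348.517 kN·m.

M ≈ 349 kN·m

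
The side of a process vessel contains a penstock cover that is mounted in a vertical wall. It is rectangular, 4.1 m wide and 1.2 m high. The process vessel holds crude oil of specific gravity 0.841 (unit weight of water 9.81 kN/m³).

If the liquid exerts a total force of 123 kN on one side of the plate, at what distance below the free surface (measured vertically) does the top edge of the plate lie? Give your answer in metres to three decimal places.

d_top ≈ 2.430 m

γ = 0.841 × 9.81 = 8.25021 kN/m³.
A = 4.1 × 1.2 = 4.92 m².
From F = γ·h_c·A, the centroid depth is h_c = 123/(8.25021 × 4.92) = 3.03023 m.
The centroid lies 1.2/2 = 0.6 m below the top edge, so the top edge sits at h_top = 3.03023 − 0.6 = 2.43023 m below the surface.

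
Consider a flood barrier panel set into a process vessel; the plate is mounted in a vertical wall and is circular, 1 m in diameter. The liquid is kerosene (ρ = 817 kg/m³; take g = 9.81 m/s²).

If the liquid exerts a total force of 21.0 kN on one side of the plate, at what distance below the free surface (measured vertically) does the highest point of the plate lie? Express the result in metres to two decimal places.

d_top ≈ 2.84 m

γ = ρg = 817 × 9.81 / 1000 = 8.01477 kN/m³.
A = π(0.5)² = 0.785398 m².
From F = γ·h_c·A, the centroid depth is h_c = 21.0/(8.01477 × 0.785398) = 3.3361 m.
The centroid is at the centre, 0.5 m below the top of the plate, so the highest point sits at h_top = 3.3361 − 0.5 = 2.8361 m below the surface.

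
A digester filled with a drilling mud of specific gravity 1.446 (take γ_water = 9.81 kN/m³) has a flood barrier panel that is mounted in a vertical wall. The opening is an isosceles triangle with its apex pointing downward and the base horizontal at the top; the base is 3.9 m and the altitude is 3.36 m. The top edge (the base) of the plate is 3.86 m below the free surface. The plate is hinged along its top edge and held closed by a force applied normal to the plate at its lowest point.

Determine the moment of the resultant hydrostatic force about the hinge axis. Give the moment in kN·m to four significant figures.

γ = 1.446 × 9.81 = 14.18526 kN/m³.
With the apex down, the centroid sits h/3 = 3.36/3 = 1.12 m below the base (the top edge), so the centroid depth is h_c = 3.86 + 1.12 = 4.98 m.
A = ½ × 3.9 × 3.36 = 6.552 m².
Resultant F = γ·h_c·A = 14.18526 × 4.98 × 6.552 = 462.85 kN.
I_c = b·h³/36 = 3.9 × 3.36³/36 = 4.10941 m⁴.
Centre of pressure: y_p = y_c + I_c/(y_c·A) = 4.98 + 4.10941/(4.98 × 6.552) = 4.98 + 0.125944 = 5.10594 m along the plane.
The resultant acts 1.12 + 0.125944 = 1.24594 m (along the plate) below the hinge at the top edge, so the moment about the hinge is M = F × 1.24594 = 462.85 × 1.24594 = 576.683 kN·m.

M ≈ 576.7 kN·m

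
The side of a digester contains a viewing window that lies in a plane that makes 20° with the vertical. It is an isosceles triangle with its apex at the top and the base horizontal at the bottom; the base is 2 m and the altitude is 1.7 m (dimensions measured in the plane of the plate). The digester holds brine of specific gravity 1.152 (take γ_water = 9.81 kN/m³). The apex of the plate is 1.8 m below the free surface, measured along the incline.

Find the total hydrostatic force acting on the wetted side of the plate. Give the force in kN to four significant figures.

F ≈ 52.96 kN

γ = 1.152 × 9.81 = 11.30112 kN/m³.
The plate makes 20° with the vertical, i.e. θ = 90° − 20° = 70° to the horizontal. Measuring y along the incline from the free-surface line, vertical depth h = y·sinθ with sinθ = 0.939693.
With the apex up, the centroid sits 2h/3 = 2 × 1.7/3 = 1.13333 m below the apex, so y_c = 1.8 + 1.13333 = 2.93333 m and h_c = 2.93333 × 0.939693 = 2.75643 m.
A = ½ × 2 × 1.7 = 1.7 m².
Resultant F = γ·h_c·A = 11.30112 × 2.75643 × 1.7 = 52.9563 kN.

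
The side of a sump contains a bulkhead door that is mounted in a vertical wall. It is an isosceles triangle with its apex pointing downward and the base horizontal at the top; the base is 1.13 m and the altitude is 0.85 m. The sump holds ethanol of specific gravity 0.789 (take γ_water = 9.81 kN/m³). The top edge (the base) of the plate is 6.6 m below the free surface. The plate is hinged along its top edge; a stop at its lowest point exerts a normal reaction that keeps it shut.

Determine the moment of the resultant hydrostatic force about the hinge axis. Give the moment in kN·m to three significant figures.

M ≈ 7.40 kN·m

γ = 0.789 × 9.81 = 7.74009 kN/m³.
With the apex down, the centroid sits h/3 = 0.85/3 = 0.283333 m below the base (the top edge), so the centroid depth is h_c = 6.6 + 0.283333 = 6.88333 m.
A = ½ × 1.13 × 0.85 = 0.48025 m².
Resultant F = γ·h_c·A = 7.74009 × 6.88333 × 0.48025 = 25.5866 kN.
I_c = b·h³/36 = 1.13 × 0.85³/36 = 0.0192767 m⁴.
Centre of pressure: y_p = y_c + I_c/(y_c·A) = 6.88333 + 0.0192767/(6.88333 × 0.48025) = 6.88333 + 0.00583132 = 6.88916 m along the plane.
The resultant acts 0.283333 + 0.00583132 = 0.289164 m (along the plate) below the hinge at the top edge, so the moment about the hinge is M = F × 0.289164 = 25.5866 × 0.289164 = 7.39872 kN·m.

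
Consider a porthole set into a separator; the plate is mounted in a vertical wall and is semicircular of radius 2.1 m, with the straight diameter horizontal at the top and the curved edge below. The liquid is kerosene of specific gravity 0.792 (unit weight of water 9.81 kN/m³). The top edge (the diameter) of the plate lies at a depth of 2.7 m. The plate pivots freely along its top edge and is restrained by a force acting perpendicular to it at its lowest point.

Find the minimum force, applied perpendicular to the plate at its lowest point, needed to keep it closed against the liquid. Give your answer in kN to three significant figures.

P ≈ 89.9 kN

γ = 0.792 × 9.81 = 7.76952 kN/m³.
The centroid of a semicircle lies 4r/(3π) = 0.891268 m from the diameter, here below the top edge, so the centroid depth is h_c = 2.7 + 0.891268 = 3.59127 m.
A = πr²/2 = π × 2.1²/2 = 6.92721 m².
Resultant F = γ·h_c·A = 7.76952 × 3.59127 × 6.92721 = 193.286 kN.
I_c = (π/8 − 8/(9π))·r⁴ = 0.109757 × 2.1⁴ = 2.13457 m⁴.
Centre of pressure: y_p = y_c + I_c/(y_c·A) = 3.59127 + 2.13457/(3.59127 × 6.92721) = 3.59127 + 0.0858033 = 3.67707 m along the plane.
The resultant acts 0.891268 + 0.0858033 = 0.977071 m (along the plate) below the hinge at the top edge, so the moment about the hinge is M = F × 0.977071 = 193.286 × 0.977071 = 188.854 kN·m.
A normal force at the bottom, 2.1 m from the hinge, must supply this moment: P = 188.854/2.1 = 89.9305 kN.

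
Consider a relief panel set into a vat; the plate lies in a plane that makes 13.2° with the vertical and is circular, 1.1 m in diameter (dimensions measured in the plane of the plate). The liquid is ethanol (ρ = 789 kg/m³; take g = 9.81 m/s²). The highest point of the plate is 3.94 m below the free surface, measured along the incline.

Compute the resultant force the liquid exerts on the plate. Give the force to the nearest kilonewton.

F ≈ 32 kN

γ = ρg = 789 × 9.81 / 1000 = 7.74009 kN/m³.
The plate makes 13.2° with the vertical, i.e. θ = 90° − 13.2° = 76.8° to the horizontal. Measuring y along the incline from the free-surface line, vertical depth h = y·sinθ with sinθ = 0.973579.
The centroid is at the centre, 0.55 m below the top of the plate, so y_c = 3.94 + 0.55 = 4.49 m and h_c = 4.49 × 0.973579 = 4.37137 m.
A = π(0.55)² = 0.950332 m².
Resultant F = γ·h_c·A = 7.74009 × 4.37137 × 0.950332 = 32.1543 kN.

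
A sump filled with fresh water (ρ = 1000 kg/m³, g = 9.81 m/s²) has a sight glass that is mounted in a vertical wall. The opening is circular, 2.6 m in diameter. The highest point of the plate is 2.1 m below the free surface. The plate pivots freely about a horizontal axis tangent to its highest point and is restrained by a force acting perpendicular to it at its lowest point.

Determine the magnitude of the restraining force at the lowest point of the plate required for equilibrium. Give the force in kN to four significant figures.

γ = ρg = 1000 × 9.81 = 9810 N/m³ = 9.81 kN/m³.
The centroid is at the centre, 1.3 m below the top of the plate, so the centroid depth is h_c = 2.1 + 1.3 = 3.4 m.
A = π(1.3)² = 5.30929 m².
Resultant F = γ·h_c·A = 9.81 × 3.4 × 5.30929 = 177.086 kN.
I_c = πr⁴/4 = π × 1.3⁴/4 = 2.24318 m⁴.
Centre of pressure: y_p = y_c + I_c/(y_c·A) = 3.4 + 2.24318/(3.4 × 5.30929) = 3.4 + 0.124265 = 3.52426 m along the plane.
The resultant acts 1.3 + 0.124265 = 1.42427 m (along the plate) below the hinge at the top edge, so the moment about the hinge is M = F × 1.42427 = 177.086 × 1.42427 = 252.218 kN·m.
A normal force at the bottom, 2.6 m from the hinge, must supply this moment: P = 252.218/2.6 = 97.0069 kN.

P ≈ 97.01 kN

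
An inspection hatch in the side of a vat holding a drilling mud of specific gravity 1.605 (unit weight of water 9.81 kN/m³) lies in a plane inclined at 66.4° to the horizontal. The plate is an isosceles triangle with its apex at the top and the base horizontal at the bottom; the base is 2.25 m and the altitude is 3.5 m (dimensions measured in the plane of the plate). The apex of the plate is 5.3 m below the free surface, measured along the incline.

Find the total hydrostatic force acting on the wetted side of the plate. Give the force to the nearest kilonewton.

γ = 1.605 × 9.81 = 15.74505 kN/m³.
Let θ = 66.4° be the plate's angle to the horizontal; measure y along the incline from where the plane meets the free surface. Vertical depth h = y·sinθ with sinθ = 0.916363.
With the apex up, the centroid sits 2h/3 = 2 × 3.5/3 = 2.33333 m below the apex, so y_c = 5.3 + 2.33333 = 7.63333 m and h_c = 7.63333 × 0.916363 = 6.9949 m.
A = ½ × 2.25 × 3.5 = 3.9375 m².
Resultant F = γ·h_c·A = 15.74505 × 6.9949 × 3.9375 = 433.657 kN.

F ≈ 434 kN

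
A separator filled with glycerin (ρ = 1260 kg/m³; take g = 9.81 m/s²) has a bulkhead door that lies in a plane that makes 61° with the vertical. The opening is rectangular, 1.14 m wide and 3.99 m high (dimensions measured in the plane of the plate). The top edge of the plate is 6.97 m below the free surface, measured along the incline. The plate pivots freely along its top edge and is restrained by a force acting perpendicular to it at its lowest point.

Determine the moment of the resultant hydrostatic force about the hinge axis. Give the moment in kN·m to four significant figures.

γ = ρg = 1260 × 9.81 / 1000 = 12.3606 kN/m³.
The plate makes 61° with the vertical, i.e. θ = 90° − 61° = 29° to the horizontal. Measuring y along the incline from the free-surface line, vertical depth h = y·sinθ with sinθ = 0.484810.
The centroid lies 3.99/2 = 1.995 m below the top edge, so y_c = 6.97 + 1.995 = 8.965 m and h_c = 8.965 × 0.484810 = 4.34632 m.
A = 1.14 × 3.99 = 4.5486 m².
Resultant F = γ·h_c·A = 12.3606 × 4.34632 × 4.5486 = 244.365 kN.
I_c = b·h³/12 = 1.14 × 3.99³/12 = 6.03451 m⁴.
Centre of pressure: y_p = y_c + I_c/(y_c·A) = 8.965 + 6.03451/(8.965 × 4.5486) = 8.965 + 0.147984 = 9.11298 m along the plane.
The resultant acts 1.995 + 0.147984 = 2.14298 m (along the plate) below the hinge at the top edge, so the moment about the hinge is M = F × 2.14298 = 244.365 × 2.14298 = 523.669 kN·m.

M ≈ 523.7 kN·m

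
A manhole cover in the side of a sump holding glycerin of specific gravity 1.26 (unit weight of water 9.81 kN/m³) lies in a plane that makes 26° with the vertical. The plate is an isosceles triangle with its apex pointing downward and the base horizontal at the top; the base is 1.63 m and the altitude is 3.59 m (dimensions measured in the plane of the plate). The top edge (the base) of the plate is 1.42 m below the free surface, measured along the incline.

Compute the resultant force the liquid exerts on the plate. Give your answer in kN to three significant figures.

F ≈ 85.1 kN

γ = 1.26 × 9.81 = 12.3606 kN/m³.
The plate makes 26° with the vertical, i.e. θ = 90° − 26° = 64° to the horizontal. Measuring y along the incline from the free-surface line, vertical depth h = y·sinθ with sinθ = 0.898794.
With the apex down, the centroid sits h/3 = 3.59/3 = 1.19667 m below the base (the top edge), so y_c = 1.42 + 1.19667 = 2.61667 m and h_c = 2.61667 × 0.898794 = 2.35185 m.
A = ½ × 1.63 × 3.59 = 2.92585 m².
Resultant F = γ·h_c·A = 12.3606 × 2.35185 × 2.92585 = 85.0553 kN.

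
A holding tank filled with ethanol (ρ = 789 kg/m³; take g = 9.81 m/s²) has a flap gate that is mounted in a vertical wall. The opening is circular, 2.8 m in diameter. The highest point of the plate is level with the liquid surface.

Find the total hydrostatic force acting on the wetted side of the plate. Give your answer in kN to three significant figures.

F ≈ 66.7 kN

γ = ρg = 789 × 9.81 / 1000 = 7.74009 kN/m³.
The centroid is at the centre, 1.4 m below the top of the plate, so the centroid depth is h_c = 1.4 m.
A = π(1.4)² = 6.15752 m².
Resultant F = γ·h_c·A = 7.74009 × 1.4 × 6.15752 = 66.7237 kN.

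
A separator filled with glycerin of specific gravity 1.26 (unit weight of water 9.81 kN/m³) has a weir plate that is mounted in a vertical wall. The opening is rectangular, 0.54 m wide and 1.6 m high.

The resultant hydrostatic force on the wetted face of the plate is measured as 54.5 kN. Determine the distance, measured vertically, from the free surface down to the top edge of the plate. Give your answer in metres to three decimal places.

d_top ≈ 4.303 m

γ = 1.26 × 9.81 = 12.3606 kN/m³.
A = 0.54 × 1.6 = 0.864 m².
From F = γ·h_c·A, the centroid depth is h_c = 54.5/(12.3606 × 0.864) = 5.10321 m.
The centroid lies 1.6/2 = 0.8 m below the top edge, so the top edge sits at h_top = 5.10321 − 0.8 = 4.30321 m below the surface.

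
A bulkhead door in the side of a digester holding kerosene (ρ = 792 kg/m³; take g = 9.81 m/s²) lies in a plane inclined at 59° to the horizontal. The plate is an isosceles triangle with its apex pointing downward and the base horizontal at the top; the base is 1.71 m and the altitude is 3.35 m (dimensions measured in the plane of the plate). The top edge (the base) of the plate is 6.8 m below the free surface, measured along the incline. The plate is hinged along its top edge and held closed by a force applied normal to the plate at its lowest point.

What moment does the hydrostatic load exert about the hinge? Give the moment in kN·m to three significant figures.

γ = ρg = 792 × 9.81 / 1000 = 7.76952 kN/m³.
Let θ = 59° be the plate's angle to the horizontal; measure y along the incline from where the plane meets the free surface. Vertical depth h = y·sinθ with sinθ = 0.857167.
With the apex down, the centroid sits h/3 = 3.35/3 = 1.11667 m below the base (the top edge), so y_c = 6.8 + 1.11667 = 7.91667 m and h_c = 7.91667 × 0.857167 = 6.78591 m.
A = ½ × 1.71 × 3.35 = 2.86425 m².
Resultant F = γ·h_c·A = 7.76952 × 6.78591 × 2.86425 = 151.013 kN.
I_c = b·h³/36 = 1.71 × 3.35³/36 = 1.78578 m⁴.
Centre of pressure: y_p = y_c + I_c/(y_c·A) = 7.91667 + 1.78578/(7.91667 × 2.86425) = 7.91667 + 0.0787543 = 7.99542 m along the plane.
The resultant acts 1.11667 + 0.0787543 = 1.19542 m (along the plate) below the hinge at the top edge, so the moment about the hinge is M = F × 1.19542 = 151.013 × 1.19542 = 180.524 kN·m.

M ≈ 181 kN·m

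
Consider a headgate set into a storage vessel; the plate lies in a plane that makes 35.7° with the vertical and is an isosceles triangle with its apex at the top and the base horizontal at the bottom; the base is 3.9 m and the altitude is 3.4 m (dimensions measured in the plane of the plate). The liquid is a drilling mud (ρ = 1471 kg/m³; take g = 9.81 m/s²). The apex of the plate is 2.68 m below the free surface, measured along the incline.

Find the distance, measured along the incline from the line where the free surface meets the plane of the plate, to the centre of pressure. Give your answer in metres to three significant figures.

γ = ρg = 1471 × 9.81 / 1000 = 14.43051 kN/m³.
The plate makes 35.7° with the vertical, i.e. θ = 90° − 35.7° = 54.3° to the horizontal. Measuring y along the incline from the free-surface line, vertical depth h = y·sinθ with sinθ = 0.812084.
With the apex up, the centroid sits 2h/3 = 2 × 3.4/3 = 2.26667 m below the apex, so y_c = 2.68 + 2.26667 = 4.94667 m and h_c = 4.94667 × 0.812084 = 4.01711 m.
A = ½ × 3.9 × 3.4 = 6.63 m².
Resultant F = γ·h_c·A = 14.43051 × 4.01711 × 6.63 = 384.334 kN.
I_c = b·h³/36 = 3.9 × 3.4³/36 = 4.25793 m⁴.
Centre of pressure: y_p = y_c + I_c/(y_c·A) = 4.94667 + 4.25793/(4.94667 × 6.63) = 4.94667 + 0.129829 = 5.0765 m along the plane.

y_p = 5.08 m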